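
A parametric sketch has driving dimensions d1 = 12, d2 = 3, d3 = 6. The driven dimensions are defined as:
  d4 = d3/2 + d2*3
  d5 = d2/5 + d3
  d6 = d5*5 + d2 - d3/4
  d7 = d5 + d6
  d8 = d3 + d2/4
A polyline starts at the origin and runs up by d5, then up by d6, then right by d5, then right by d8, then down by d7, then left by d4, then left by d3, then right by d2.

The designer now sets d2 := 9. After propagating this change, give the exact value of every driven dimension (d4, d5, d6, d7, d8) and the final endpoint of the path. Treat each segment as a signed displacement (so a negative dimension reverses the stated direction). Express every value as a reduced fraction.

d4 = 30
d5 = 39/5
d6 = 93/2
d7 = 543/10
d8 = 33/4
endpoint = (-219/20, 0)

Apply edit: d2 := 9
  d4 = d3/2 + d2*3 = 30
  d5 = d2/5 + d3 = 39/5
  d6 = d5*5 + d2 - d3/4 = 93/2
  d7 = d5 + d6 = 543/10
  d8 = d3 + d2/4 = 33/4
Walk from origin (0, 0):
  seg 1: up by d5 = 39/5 → (0, 39/5)
  seg 2: up by d6 = 93/2 → (0, 543/10)
  seg 3: right by d5 = 39/5 → (39/5, 543/10)
  seg 4: right by d8 = 33/4 → (321/20, 543/10)
  seg 5: down by d7 = 543/10 → (321/20, 0)
  seg 6: left by d4 = 30 → (-279/20, 0)
  seg 7: left by d3 = 6 → (-399/20, 0)
  seg 8: right by d2 = 9 → (-219/20, 0)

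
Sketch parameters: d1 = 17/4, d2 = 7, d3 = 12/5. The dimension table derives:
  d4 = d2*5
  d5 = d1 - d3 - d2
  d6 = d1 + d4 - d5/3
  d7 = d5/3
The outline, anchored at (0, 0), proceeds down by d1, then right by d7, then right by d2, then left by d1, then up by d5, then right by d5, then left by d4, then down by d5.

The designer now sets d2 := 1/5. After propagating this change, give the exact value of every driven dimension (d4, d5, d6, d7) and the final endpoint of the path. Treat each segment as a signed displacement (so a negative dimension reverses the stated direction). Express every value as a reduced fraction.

Apply edit: d2 := 1/5
  d4 = d2*5 = 1
  d5 = d1 - d3 - d2 = 33/20
  d6 = d1 + d4 - d5/3 = 47/10
  d7 = d5/3 = 11/20
Walk from origin (0, 0):
  seg 1: down by d1 = 17/4 → (0, -17/4)
  seg 2: right by d7 = 11/20 → (11/20, -17/4)
  seg 3: right by d2 = 1/5 → (3/4, -17/4)
  seg 4: left by d1 = 17/4 → (-7/2, -17/4)
  seg 5: up by d5 = 33/20 → (-7/2, -13/5)
  seg 6: right by d5 = 33/20 → (-37/20, -13/5)
  seg 7: left by d4 = 1 → (-57/20, -13/5)
  seg 8: down by d5 = 33/20 → (-57/20, -17/4)

d4 = 1
d5 = 33/20
d6 = 47/10
d7 = 11/20
endpoint = (-57/20, -17/4)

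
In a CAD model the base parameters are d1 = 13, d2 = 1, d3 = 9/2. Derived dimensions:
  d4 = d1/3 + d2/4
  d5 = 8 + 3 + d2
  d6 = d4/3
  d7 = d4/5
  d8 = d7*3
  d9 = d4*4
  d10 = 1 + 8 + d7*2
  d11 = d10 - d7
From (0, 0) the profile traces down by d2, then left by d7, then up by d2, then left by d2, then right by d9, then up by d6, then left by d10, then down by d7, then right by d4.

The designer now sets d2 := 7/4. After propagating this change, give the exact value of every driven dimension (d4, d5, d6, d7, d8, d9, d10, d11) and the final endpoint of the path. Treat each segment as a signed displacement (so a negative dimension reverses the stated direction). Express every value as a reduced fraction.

Apply edit: d2 := 7/4
  d4 = d1/3 + d2/4 = 229/48
  d5 = 8 + 3 + d2 = 51/4
  d6 = d4/3 = 229/144
  d7 = d4/5 = 229/240
  d8 = d7*3 = 229/80
  d9 = d4*4 = 229/12
  d10 = 1 + 8 + d7*2 = 1309/120
  d11 = d10 - d7 = 2389/240
Walk from origin (0, 0):
  seg 1: down by d2 = 7/4 → (0, -7/4)
  seg 2: left by d7 = 229/240 → (-229/240, -7/4)
  seg 3: up by d2 = 7/4 → (-229/240, 0)
  seg 4: left by d2 = 7/4 → (-649/240, 0)
  seg 5: right by d9 = 229/12 → (3931/240, 0)
  seg 6: up by d6 = 229/144 → (3931/240, 229/144)
  seg 7: left by d10 = 1309/120 → (1313/240, 229/144)
  seg 8: down by d7 = 229/240 → (1313/240, 229/360)
  seg 9: right by d4 = 229/48 → (1229/120, 229/360)

d4 = 229/48
d5 = 51/4
d6 = 229/144
d7 = 229/240
d8 = 229/80
d9 = 229/12
d10 = 1309/120
d11 = 2389/240
endpoint = (1229/120, 229/360)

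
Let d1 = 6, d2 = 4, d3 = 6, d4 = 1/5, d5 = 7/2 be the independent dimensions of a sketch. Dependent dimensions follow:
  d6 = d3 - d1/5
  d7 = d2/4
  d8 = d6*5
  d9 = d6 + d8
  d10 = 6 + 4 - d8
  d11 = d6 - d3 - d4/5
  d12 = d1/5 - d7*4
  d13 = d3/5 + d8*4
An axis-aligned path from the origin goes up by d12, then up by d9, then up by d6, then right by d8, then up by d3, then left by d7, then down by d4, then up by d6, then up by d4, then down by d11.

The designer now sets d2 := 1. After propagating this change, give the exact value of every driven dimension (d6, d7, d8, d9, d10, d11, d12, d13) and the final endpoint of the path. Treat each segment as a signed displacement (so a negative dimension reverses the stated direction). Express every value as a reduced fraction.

d6 = 24/5
d7 = 1/4
d8 = 24
d9 = 144/5
d10 = -14
d11 = -31/25
d12 = 1/5
d13 = 486/5
endpoint = (95/4, 1146/25)

Apply edit: d2 := 1
  d6 = d3 - d1/5 = 24/5
  d7 = d2/4 = 1/4
  d8 = d6*5 = 24
  d9 = d6 + d8 = 144/5
  d10 = 6 + 4 - d8 = -14
  d11 = d6 - d3 - d4/5 = -31/25
  d12 = d1/5 - d7*4 = 1/5
  d13 = d3/5 + d8*4 = 486/5
Walk from origin (0, 0):
  seg 1: up by d12 = 1/5 → (0, 1/5)
  seg 2: up by d9 = 144/5 → (0, 29)
  seg 3: up by d6 = 24/5 → (0, 169/5)
  seg 4: right by d8 = 24 → (24, 169/5)
  seg 5: up by d3 = 6 → (24, 199/5)
  seg 6: left by d7 = 1/4 → (95/4, 199/5)
  seg 7: down by d4 = 1/5 → (95/4, 198/5)
  seg 8: up by d6 = 24/5 → (95/4, 222/5)
  seg 9: up by d4 = 1/5 → (95/4, 223/5)
  seg 10: down by d11 = -31/25 → (95/4, 1146/25)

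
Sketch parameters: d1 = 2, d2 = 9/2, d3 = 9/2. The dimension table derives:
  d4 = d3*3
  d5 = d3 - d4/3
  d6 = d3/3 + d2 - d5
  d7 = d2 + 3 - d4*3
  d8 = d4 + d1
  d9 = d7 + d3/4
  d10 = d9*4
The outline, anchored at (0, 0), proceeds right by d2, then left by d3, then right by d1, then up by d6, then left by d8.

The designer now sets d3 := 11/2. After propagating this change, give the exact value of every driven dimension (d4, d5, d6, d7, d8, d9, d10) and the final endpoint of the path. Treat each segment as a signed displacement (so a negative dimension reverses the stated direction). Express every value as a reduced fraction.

d4 = 33/2
d5 = 0
d6 = 19/3
d7 = -42
d8 = 37/2
d9 = -325/8
d10 = -325/2
endpoint = (-35/2, 19/3)

Apply edit: d3 := 11/2
  d4 = d3*3 = 33/2
  d5 = d3 - d4/3 = 0
  d6 = d3/3 + d2 - d5 = 19/3
  d7 = d2 + 3 - d4*3 = -42
  d8 = d4 + d1 = 37/2
  d9 = d7 + d3/4 = -325/8
  d10 = d9*4 = -325/2
Walk from origin (0, 0):
  seg 1: right by d2 = 9/2 → (9/2, 0)
  seg 2: left by d3 = 11/2 → (-1, 0)
  seg 3: right by d1 = 2 → (1, 0)
  seg 4: up by d6 = 19/3 → (1, 19/3)
  seg 5: left by d8 = 37/2 → (-35/2, 19/3)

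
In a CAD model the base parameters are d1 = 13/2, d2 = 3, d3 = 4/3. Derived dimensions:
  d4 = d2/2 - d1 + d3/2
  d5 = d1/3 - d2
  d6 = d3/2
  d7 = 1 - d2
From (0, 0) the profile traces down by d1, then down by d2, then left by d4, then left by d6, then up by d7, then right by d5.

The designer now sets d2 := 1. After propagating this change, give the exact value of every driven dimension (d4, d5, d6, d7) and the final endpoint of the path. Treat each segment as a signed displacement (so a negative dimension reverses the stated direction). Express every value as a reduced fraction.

d4 = -16/3
d5 = 7/6
d6 = 2/3
d7 = 0
endpoint = (35/6, -15/2)

Apply edit: d2 := 1
  d4 = d2/2 - d1 + d3/2 = -16/3
  d5 = d1/3 - d2 = 7/6
  d6 = d3/2 = 2/3
  d7 = 1 - d2 = 0
Walk from origin (0, 0):
  seg 1: down by d1 = 13/2 → (0, -13/2)
  seg 2: down by d2 = 1 → (0, -15/2)
  seg 3: left by d4 = -16/3 → (16/3, -15/2)
  seg 4: left by d6 = 2/3 → (14/3, -15/2)
  seg 5: up by d7 = 0 → (14/3, -15/2)
  seg 6: right by d5 = 7/6 → (35/6, -15/2)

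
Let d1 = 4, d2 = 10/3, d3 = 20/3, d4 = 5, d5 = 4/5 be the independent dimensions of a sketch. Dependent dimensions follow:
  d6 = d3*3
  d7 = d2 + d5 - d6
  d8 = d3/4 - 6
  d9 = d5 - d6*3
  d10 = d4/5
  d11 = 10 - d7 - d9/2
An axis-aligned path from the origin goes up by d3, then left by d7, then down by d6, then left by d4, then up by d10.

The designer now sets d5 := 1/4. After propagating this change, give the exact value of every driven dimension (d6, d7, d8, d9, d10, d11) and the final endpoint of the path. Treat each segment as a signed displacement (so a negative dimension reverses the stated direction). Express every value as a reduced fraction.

d6 = 20
d7 = -197/12
d8 = -13/3
d9 = -239/4
d10 = 1
d11 = 1351/24
endpoint = (137/12, -37/3)

Apply edit: d5 := 1/4
  d6 = d3*3 = 20
  d7 = d2 + d5 - d6 = -197/12
  d8 = d3/4 - 6 = -13/3
  d9 = d5 - d6*3 = -239/4
  d10 = d4/5 = 1
  d11 = 10 - d7 - d9/2 = 1351/24
Walk from origin (0, 0):
  seg 1: up by d3 = 20/3 → (0, 20/3)
  seg 2: left by d7 = -197/12 → (197/12, 20/3)
  seg 3: down by d6 = 20 → (197/12, -40/3)
  seg 4: left by d4 = 5 → (137/12, -40/3)
  seg 5: up by d10 = 1 → (137/12, -37/3)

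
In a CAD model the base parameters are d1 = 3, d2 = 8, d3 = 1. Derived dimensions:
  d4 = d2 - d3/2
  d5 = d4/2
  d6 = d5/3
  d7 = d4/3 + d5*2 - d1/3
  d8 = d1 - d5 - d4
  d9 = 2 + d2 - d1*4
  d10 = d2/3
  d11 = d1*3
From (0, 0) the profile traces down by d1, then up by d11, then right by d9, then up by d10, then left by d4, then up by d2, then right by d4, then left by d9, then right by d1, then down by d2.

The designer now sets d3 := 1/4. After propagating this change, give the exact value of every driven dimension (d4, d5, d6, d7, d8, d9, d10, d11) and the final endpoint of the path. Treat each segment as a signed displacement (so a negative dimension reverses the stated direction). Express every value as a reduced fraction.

d4 = 63/8
d5 = 63/16
d6 = 21/16
d7 = 19/2
d8 = -141/16
d9 = -2
d10 = 8/3
d11 = 9
endpoint = (3, 26/3)

Apply edit: d3 := 1/4
  d4 = d2 - d3/2 = 63/8
  d5 = d4/2 = 63/16
  d6 = d5/3 = 21/16
  d7 = d4/3 + d5*2 - d1/3 = 19/2
  d8 = d1 - d5 - d4 = -141/16
  d9 = 2 + d2 - d1*4 = -2
  d10 = d2/3 = 8/3
  d11 = d1*3 = 9
Walk from origin (0, 0):
  seg 1: down by d1 = 3 → (0, -3)
  seg 2: up by d11 = 9 → (0, 6)
  seg 3: right by d9 = -2 → (-2, 6)
  seg 4: up by d10 = 8/3 → (-2, 26/3)
  seg 5: left by d4 = 63/8 → (-79/8, 26/3)
  seg 6: up by d2 = 8 → (-79/8, 50/3)
  seg 7: right by d4 = 63/8 → (-2, 50/3)
  seg 8: left by d9 = -2 → (0, 50/3)
  seg 9: right by d1 = 3 → (3, 50/3)
  seg 10: down by d2 = 8 → (3, 26/3)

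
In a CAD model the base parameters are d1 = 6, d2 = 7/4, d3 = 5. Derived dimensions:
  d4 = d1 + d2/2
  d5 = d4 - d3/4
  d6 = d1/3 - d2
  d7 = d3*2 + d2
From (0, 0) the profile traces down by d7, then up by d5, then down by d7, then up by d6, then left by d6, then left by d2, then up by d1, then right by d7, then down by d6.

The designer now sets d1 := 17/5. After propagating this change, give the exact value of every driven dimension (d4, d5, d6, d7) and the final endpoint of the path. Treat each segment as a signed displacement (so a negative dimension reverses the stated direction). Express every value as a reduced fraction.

d4 = 171/40
d5 = 121/40
d6 = -37/60
d7 = 47/4
endpoint = (637/60, -683/40)

Apply edit: d1 := 17/5
  d4 = d1 + d2/2 = 171/40
  d5 = d4 - d3/4 = 121/40
  d6 = d1/3 - d2 = -37/60
  d7 = d3*2 + d2 = 47/4
Walk from origin (0, 0):
  seg 1: down by d7 = 47/4 → (0, -47/4)
  seg 2: up by d5 = 121/40 → (0, -349/40)
  seg 3: down by d7 = 47/4 → (0, -819/40)
  seg 4: up by d6 = -37/60 → (0, -2531/120)
  seg 5: left by d6 = -37/60 → (37/60, -2531/120)
  seg 6: left by d2 = 7/4 → (-17/15, -2531/120)
  seg 7: up by d1 = 17/5 → (-17/15, -2123/120)
  seg 8: right by d7 = 47/4 → (637/60, -2123/120)
  seg 9: down by d6 = -37/60 → (637/60, -683/40)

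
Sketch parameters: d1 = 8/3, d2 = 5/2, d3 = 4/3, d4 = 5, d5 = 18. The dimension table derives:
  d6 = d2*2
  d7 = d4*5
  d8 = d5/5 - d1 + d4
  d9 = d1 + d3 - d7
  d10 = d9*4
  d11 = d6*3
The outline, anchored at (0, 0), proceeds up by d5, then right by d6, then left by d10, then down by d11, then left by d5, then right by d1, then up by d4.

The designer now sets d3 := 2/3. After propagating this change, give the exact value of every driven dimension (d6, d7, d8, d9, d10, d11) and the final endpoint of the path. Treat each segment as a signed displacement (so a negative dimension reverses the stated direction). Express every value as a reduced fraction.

Apply edit: d3 := 2/3
  d6 = d2*2 = 5
  d7 = d4*5 = 25
  d8 = d5/5 - d1 + d4 = 89/15
  d9 = d1 + d3 - d7 = -65/3
  d10 = d9*4 = -260/3
  d11 = d6*3 = 15
Walk from origin (0, 0):
  seg 1: up by d5 = 18 → (0, 18)
  seg 2: right by d6 = 5 → (5, 18)
  seg 3: left by d10 = -260/3 → (275/3, 18)
  seg 4: down by d11 = 15 → (275/3, 3)
  seg 5: left by d5 = 18 → (221/3, 3)
  seg 6: right by d1 = 8/3 → (229/3, 3)
  seg 7: up by d4 = 5 → (229/3, 8)

d6 = 5
d7 = 25
d8 = 89/15
d9 = -65/3
d10 = -260/3
d11 = 15
endpoint = (229/3, 8)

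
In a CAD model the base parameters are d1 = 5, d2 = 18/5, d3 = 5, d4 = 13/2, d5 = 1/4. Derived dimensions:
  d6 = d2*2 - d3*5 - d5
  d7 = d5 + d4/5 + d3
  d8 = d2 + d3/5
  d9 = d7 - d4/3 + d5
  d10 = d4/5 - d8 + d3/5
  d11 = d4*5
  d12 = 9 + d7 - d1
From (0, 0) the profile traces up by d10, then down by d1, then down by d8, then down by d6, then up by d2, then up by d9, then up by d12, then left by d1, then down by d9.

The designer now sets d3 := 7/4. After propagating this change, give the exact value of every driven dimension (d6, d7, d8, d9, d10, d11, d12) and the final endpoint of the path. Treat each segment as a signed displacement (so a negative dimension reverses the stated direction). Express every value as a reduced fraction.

Apply edit: d3 := 7/4
  d6 = d2*2 - d3*5 - d5 = -9/5
  d7 = d5 + d4/5 + d3 = 33/10
  d8 = d2 + d3/5 = 79/20
  d9 = d7 - d4/3 + d5 = 83/60
  d10 = d4/5 - d8 + d3/5 = -23/10
  d11 = d4*5 = 65/2
  d12 = 9 + d7 - d1 = 73/10
Walk from origin (0, 0):
  seg 1: up by d10 = -23/10 → (0, -23/10)
  seg 2: down by d1 = 5 → (0, -73/10)
  seg 3: down by d8 = 79/20 → (0, -45/4)
  seg 4: down by d6 = -9/5 → (0, -189/20)
  seg 5: up by d2 = 18/5 → (0, -117/20)
  seg 6: up by d9 = 83/60 → (0, -67/15)
  seg 7: up by d12 = 73/10 → (0, 17/6)
  seg 8: left by d1 = 5 → (-5, 17/6)
  seg 9: down by d9 = 83/60 → (-5, 29/20)

d6 = -9/5
d7 = 33/10
d8 = 79/20
d9 = 83/60
d10 = -23/10
d11 = 65/2
d12 = 73/10
endpoint = (-5, 29/20)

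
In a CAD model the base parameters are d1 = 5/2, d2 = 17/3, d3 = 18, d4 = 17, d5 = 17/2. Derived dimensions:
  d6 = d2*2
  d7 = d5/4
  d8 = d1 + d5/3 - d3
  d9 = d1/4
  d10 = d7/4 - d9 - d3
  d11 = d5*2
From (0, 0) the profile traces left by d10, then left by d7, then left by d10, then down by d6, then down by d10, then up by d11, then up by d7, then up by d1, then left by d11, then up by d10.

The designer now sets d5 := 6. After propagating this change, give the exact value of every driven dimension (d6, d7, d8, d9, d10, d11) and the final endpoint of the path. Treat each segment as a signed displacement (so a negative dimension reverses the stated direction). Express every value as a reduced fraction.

d6 = 34/3
d7 = 3/2
d8 = -27/2
d9 = 5/8
d10 = -73/4
d11 = 12
endpoint = (23, 14/3)

Apply edit: d5 := 6
  d6 = d2*2 = 34/3
  d7 = d5/4 = 3/2
  d8 = d1 + d5/3 - d3 = -27/2
  d9 = d1/4 = 5/8
  d10 = d7/4 - d9 - d3 = -73/4
  d11 = d5*2 = 12
Walk from origin (0, 0):
  seg 1: left by d10 = -73/4 → (73/4, 0)
  seg 2: left by d7 = 3/2 → (67/4, 0)
  seg 3: left by d10 = -73/4 → (35, 0)
  seg 4: down by d6 = 34/3 → (35, -34/3)
  seg 5: down by d10 = -73/4 → (35, 83/12)
  seg 6: up by d11 = 12 → (35, 227/12)
  seg 7: up by d7 = 3/2 → (35, 245/12)
  seg 8: up by d1 = 5/2 → (35, 275/12)
  seg 9: left by d11 = 12 → (23, 275/12)
  seg 10: up by d10 = -73/4 → (23, 14/3)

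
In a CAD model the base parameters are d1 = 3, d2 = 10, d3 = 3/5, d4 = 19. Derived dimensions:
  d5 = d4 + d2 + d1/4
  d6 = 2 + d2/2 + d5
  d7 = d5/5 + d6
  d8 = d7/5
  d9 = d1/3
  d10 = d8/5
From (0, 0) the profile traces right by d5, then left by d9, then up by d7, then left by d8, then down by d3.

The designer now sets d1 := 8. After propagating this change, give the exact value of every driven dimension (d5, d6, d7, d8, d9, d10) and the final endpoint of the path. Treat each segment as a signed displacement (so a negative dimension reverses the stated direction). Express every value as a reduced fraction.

Apply edit: d1 := 8
  d5 = d4 + d2 + d1/4 = 31
  d6 = 2 + d2/2 + d5 = 38
  d7 = d5/5 + d6 = 221/5
  d8 = d7/5 = 221/25
  d9 = d1/3 = 8/3
  d10 = d8/5 = 221/125
Walk from origin (0, 0):
  seg 1: right by d5 = 31 → (31, 0)
  seg 2: left by d9 = 8/3 → (85/3, 0)
  seg 3: up by d7 = 221/5 → (85/3, 221/5)
  seg 4: left by d8 = 221/25 → (1462/75, 221/5)
  seg 5: down by d3 = 3/5 → (1462/75, 218/5)

d5 = 31
d6 = 38
d7 = 221/5
d8 = 221/25
d9 = 8/3
d10 = 221/125
endpoint = (1462/75, 218/5)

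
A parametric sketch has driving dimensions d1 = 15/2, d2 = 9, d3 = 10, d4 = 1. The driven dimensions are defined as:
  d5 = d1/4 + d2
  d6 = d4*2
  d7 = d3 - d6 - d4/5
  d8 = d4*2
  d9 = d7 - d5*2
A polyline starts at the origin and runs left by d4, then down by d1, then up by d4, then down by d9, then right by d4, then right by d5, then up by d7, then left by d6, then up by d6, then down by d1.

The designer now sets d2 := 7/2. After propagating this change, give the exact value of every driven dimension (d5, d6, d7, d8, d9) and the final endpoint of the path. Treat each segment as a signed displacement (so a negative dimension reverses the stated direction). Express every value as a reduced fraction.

Apply edit: d2 := 7/2
  d5 = d1/4 + d2 = 43/8
  d6 = d4*2 = 2
  d7 = d3 - d6 - d4/5 = 39/5
  d8 = d4*2 = 2
  d9 = d7 - d5*2 = -59/20
Walk from origin (0, 0):
  seg 1: left by d4 = 1 → (-1, 0)
  seg 2: down by d1 = 15/2 → (-1, -15/2)
  seg 3: up by d4 = 1 → (-1, -13/2)
  seg 4: down by d9 = -59/20 → (-1, -71/20)
  seg 5: right by d4 = 1 → (0, -71/20)
  seg 6: right by d5 = 43/8 → (43/8, -71/20)
  seg 7: up by d7 = 39/5 → (43/8, 17/4)
  seg 8: left by d6 = 2 → (27/8, 17/4)
  seg 9: up by d6 = 2 → (27/8, 25/4)
  seg 10: down by d1 = 15/2 → (27/8, -5/4)

d5 = 43/8
d6 = 2
d7 = 39/5
d8 = 2
d9 = -59/20
endpoint = (27/8, -5/4)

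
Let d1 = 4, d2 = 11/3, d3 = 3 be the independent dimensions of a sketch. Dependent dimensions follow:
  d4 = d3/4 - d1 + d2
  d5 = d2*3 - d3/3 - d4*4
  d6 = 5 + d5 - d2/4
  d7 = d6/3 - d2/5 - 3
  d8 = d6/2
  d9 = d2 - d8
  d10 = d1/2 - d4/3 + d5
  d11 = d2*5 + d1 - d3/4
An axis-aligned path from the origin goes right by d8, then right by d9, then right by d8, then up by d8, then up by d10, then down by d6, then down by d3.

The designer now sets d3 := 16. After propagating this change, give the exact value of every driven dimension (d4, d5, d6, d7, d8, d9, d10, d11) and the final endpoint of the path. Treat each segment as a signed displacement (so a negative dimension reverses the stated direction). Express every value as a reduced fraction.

Apply edit: d3 := 16
  d4 = d3/4 - d1 + d2 = 11/3
  d5 = d2*3 - d3/3 - d4*4 = -9
  d6 = 5 + d5 - d2/4 = -59/12
  d7 = d6/3 - d2/5 - 3 = -967/180
  d8 = d6/2 = -59/24
  d9 = d2 - d8 = 49/8
  d10 = d1/2 - d4/3 + d5 = -74/9
  d11 = d2*5 + d1 - d3/4 = 55/3
Walk from origin (0, 0):
  seg 1: right by d8 = -59/24 → (-59/24, 0)
  seg 2: right by d9 = 49/8 → (11/3, 0)
  seg 3: right by d8 = -59/24 → (29/24, 0)
  seg 4: up by d8 = -59/24 → (29/24, -59/24)
  seg 5: up by d10 = -74/9 → (29/24, -769/72)
  seg 6: down by d6 = -59/12 → (29/24, -415/72)
  seg 7: down by d3 = 16 → (29/24, -1567/72)

d4 = 11/3
d5 = -9
d6 = -59/12
d7 = -967/180
d8 = -59/24
d9 = 49/8
d10 = -74/9
d11 = 55/3
endpoint = (29/24, -1567/72)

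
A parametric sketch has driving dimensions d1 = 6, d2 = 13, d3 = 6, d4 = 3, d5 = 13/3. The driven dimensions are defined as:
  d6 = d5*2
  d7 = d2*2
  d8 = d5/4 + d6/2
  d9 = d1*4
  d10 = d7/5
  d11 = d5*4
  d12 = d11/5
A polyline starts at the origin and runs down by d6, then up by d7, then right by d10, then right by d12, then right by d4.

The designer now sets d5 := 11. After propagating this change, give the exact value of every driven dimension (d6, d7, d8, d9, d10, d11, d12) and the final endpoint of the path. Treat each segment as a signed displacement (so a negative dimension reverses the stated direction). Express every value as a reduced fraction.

Apply edit: d5 := 11
  d6 = d5*2 = 22
  d7 = d2*2 = 26
  d8 = d5/4 + d6/2 = 55/4
  d9 = d1*4 = 24
  d10 = d7/5 = 26/5
  d11 = d5*4 = 44
  d12 = d11/5 = 44/5
Walk from origin (0, 0):
  seg 1: down by d6 = 22 → (0, -22)
  seg 2: up by d7 = 26 → (0, 4)
  seg 3: right by d10 = 26/5 → (26/5, 4)
  seg 4: right by d12 = 44/5 → (14, 4)
  seg 5: right by d4 = 3 → (17, 4)

d6 = 22
d7 = 26
d8 = 55/4
d9 = 24
d10 = 26/5
d11 = 44
d12 = 44/5
endpoint = (17, 4)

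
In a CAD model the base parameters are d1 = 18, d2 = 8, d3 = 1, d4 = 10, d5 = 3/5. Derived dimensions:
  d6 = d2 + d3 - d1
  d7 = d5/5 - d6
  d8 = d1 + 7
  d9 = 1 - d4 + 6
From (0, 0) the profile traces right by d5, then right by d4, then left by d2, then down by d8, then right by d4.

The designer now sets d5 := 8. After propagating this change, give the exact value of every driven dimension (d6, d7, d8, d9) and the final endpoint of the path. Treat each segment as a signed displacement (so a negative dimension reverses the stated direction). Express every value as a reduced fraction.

d6 = -9
d7 = 53/5
d8 = 25
d9 = -3
endpoint = (20, -25)

Apply edit: d5 := 8
  d6 = d2 + d3 - d1 = -9
  d7 = d5/5 - d6 = 53/5
  d8 = d1 + 7 = 25
  d9 = 1 - d4 + 6 = -3
Walk from origin (0, 0):
  seg 1: right by d5 = 8 → (8, 0)
  seg 2: right by d4 = 10 → (18, 0)
  seg 3: left by d2 = 8 → (10, 0)
  seg 4: down by d8 = 25 → (10, -25)
  seg 5: right by d4 = 10 → (20, -25)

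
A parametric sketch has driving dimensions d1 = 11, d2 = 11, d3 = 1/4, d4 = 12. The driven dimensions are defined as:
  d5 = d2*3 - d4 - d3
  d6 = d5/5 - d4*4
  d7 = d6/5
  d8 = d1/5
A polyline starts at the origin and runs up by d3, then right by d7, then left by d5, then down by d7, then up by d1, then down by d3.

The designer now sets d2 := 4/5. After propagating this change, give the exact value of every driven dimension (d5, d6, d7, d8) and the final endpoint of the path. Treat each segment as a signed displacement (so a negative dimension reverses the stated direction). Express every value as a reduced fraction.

d5 = -197/20
d6 = -4997/100
d7 = -4997/500
d8 = 11/5
endpoint = (-18/125, 10497/500)

Apply edit: d2 := 4/5
  d5 = d2*3 - d4 - d3 = -197/20
  d6 = d5/5 - d4*4 = -4997/100
  d7 = d6/5 = -4997/500
  d8 = d1/5 = 11/5
Walk from origin (0, 0):
  seg 1: up by d3 = 1/4 → (0, 1/4)
  seg 2: right by d7 = -4997/500 → (-4997/500, 1/4)
  seg 3: left by d5 = -197/20 → (-18/125, 1/4)
  seg 4: down by d7 = -4997/500 → (-18/125, 2561/250)
  seg 5: up by d1 = 11 → (-18/125, 5311/250)
  seg 6: down by d3 = 1/4 → (-18/125, 10497/500)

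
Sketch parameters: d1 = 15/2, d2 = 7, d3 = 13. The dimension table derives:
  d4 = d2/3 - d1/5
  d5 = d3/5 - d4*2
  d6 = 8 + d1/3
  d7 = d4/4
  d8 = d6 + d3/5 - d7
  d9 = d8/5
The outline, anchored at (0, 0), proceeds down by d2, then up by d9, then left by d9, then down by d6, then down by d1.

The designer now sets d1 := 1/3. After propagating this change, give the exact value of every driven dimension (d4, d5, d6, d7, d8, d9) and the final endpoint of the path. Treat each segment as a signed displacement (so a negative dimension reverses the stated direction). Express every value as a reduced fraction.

Apply edit: d1 := 1/3
  d4 = d2/3 - d1/5 = 34/15
  d5 = d3/5 - d4*2 = -29/15
  d6 = 8 + d1/3 = 73/9
  d7 = d4/4 = 17/30
  d8 = d6 + d3/5 - d7 = 913/90
  d9 = d8/5 = 913/450
Walk from origin (0, 0):
  seg 1: down by d2 = 7 → (0, -7)
  seg 2: up by d9 = 913/450 → (0, -2237/450)
  seg 3: left by d9 = 913/450 → (-913/450, -2237/450)
  seg 4: down by d6 = 73/9 → (-913/450, -5887/450)
  seg 5: down by d1 = 1/3 → (-913/450, -6037/450)

d4 = 34/15
d5 = -29/15
d6 = 73/9
d7 = 17/30
d8 = 913/90
d9 = 913/450
endpoint = (-913/450, -6037/450)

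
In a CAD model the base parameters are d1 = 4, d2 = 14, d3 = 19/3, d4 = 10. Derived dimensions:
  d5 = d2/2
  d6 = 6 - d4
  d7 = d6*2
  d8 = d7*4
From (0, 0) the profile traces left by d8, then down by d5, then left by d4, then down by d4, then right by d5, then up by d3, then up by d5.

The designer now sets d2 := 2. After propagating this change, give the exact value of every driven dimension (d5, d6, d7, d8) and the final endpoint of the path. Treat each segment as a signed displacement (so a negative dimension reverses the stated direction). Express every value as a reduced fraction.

d5 = 1
d6 = -4
d7 = -8
d8 = -32
endpoint = (23, -11/3)

Apply edit: d2 := 2
  d5 = d2/2 = 1
  d6 = 6 - d4 = -4
  d7 = d6*2 = -8
  d8 = d7*4 = -32
Walk from origin (0, 0):
  seg 1: left by d8 = -32 → (32, 0)
  seg 2: down by d5 = 1 → (32, -1)
  seg 3: left by d4 = 10 → (22, -1)
  seg 4: down by d4 = 10 → (22, -11)
  seg 5: right by d5 = 1 → (23, -11)
  seg 6: up by d3 = 19/3 → (23, -14/3)
  seg 7: up by d5 = 1 → (23, -11/3)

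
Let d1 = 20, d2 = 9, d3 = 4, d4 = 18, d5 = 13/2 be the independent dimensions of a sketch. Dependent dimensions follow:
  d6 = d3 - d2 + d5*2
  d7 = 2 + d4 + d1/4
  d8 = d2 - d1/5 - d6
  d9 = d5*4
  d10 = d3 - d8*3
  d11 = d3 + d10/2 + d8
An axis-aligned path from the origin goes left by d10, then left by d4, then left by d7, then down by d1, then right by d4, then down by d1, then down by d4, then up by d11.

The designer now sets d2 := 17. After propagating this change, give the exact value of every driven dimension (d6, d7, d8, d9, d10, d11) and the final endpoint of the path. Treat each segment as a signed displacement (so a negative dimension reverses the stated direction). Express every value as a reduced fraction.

Apply edit: d2 := 17
  d6 = d3 - d2 + d5*2 = 0
  d7 = 2 + d4 + d1/4 = 25
  d8 = d2 - d1/5 - d6 = 13
  d9 = d5*4 = 26
  d10 = d3 - d8*3 = -35
  d11 = d3 + d10/2 + d8 = -1/2
Walk from origin (0, 0):
  seg 1: left by d10 = -35 → (35, 0)
  seg 2: left by d4 = 18 → (17, 0)
  seg 3: left by d7 = 25 → (-8, 0)
  seg 4: down by d1 = 20 → (-8, -20)
  seg 5: right by d4 = 18 → (10, -20)
  seg 6: down by d1 = 20 → (10, -40)
  seg 7: down by d4 = 18 → (10, -58)
  seg 8: up by d11 = -1/2 → (10, -117/2)

d6 = 0
d7 = 25
d8 = 13
d9 = 26
d10 = -35
d11 = -1/2
endpoint = (10, -117/2)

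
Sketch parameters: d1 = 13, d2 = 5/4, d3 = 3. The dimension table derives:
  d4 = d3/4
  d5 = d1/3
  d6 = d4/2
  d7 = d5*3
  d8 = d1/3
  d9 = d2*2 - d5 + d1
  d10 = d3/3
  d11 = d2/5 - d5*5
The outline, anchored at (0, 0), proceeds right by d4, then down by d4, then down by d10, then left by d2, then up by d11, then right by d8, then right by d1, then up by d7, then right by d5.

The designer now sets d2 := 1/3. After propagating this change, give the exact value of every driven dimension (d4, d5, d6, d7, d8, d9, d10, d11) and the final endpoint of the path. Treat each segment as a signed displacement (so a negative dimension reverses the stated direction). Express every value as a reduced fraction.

d4 = 3/4
d5 = 13/3
d6 = 3/8
d7 = 13
d8 = 13/3
d9 = 28/3
d10 = 1
d11 = -108/5
endpoint = (265/12, -207/20)

Apply edit: d2 := 1/3
  d4 = d3/4 = 3/4
  d5 = d1/3 = 13/3
  d6 = d4/2 = 3/8
  d7 = d5*3 = 13
  d8 = d1/3 = 13/3
  d9 = d2*2 - d5 + d1 = 28/3
  d10 = d3/3 = 1
  d11 = d2/5 - d5*5 = -108/5
Walk from origin (0, 0):
  seg 1: right by d4 = 3/4 → (3/4, 0)
  seg 2: down by d4 = 3/4 → (3/4, -3/4)
  seg 3: down by d10 = 1 → (3/4, -7/4)
  seg 4: left by d2 = 1/3 → (5/12, -7/4)
  seg 5: up by d11 = -108/5 → (5/12, -467/20)
  seg 6: right by d8 = 13/3 → (19/4, -467/20)
  seg 7: right by d1 = 13 → (71/4, -467/20)
  seg 8: up by d7 = 13 → (71/4, -207/20)
  seg 9: right by d5 = 13/3 → (265/12, -207/20)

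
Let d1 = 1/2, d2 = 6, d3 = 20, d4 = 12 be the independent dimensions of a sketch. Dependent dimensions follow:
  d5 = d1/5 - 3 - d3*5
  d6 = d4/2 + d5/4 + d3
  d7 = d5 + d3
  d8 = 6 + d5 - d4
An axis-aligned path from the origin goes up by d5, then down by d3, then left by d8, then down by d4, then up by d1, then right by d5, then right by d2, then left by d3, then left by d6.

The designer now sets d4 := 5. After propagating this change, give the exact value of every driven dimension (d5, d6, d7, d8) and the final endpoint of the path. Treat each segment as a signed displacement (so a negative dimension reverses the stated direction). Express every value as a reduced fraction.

Apply edit: d4 := 5
  d5 = d1/5 - 3 - d3*5 = -1029/10
  d6 = d4/2 + d5/4 + d3 = -129/40
  d7 = d5 + d3 = -829/10
  d8 = 6 + d5 - d4 = -1019/10
Walk from origin (0, 0):
  seg 1: up by d5 = -1029/10 → (0, -1029/10)
  seg 2: down by d3 = 20 → (0, -1229/10)
  seg 3: left by d8 = -1019/10 → (1019/10, -1229/10)
  seg 4: down by d4 = 5 → (1019/10, -1279/10)
  seg 5: up by d1 = 1/2 → (1019/10, -637/5)
  seg 6: right by d5 = -1029/10 → (-1, -637/5)
  seg 7: right by d2 = 6 → (5, -637/5)
  seg 8: left by d3 = 20 → (-15, -637/5)
  seg 9: left by d6 = -129/40 → (-471/40, -637/5)

d5 = -1029/10
d6 = -129/40
d7 = -829/10
d8 = -1019/10
endpoint = (-471/40, -637/5)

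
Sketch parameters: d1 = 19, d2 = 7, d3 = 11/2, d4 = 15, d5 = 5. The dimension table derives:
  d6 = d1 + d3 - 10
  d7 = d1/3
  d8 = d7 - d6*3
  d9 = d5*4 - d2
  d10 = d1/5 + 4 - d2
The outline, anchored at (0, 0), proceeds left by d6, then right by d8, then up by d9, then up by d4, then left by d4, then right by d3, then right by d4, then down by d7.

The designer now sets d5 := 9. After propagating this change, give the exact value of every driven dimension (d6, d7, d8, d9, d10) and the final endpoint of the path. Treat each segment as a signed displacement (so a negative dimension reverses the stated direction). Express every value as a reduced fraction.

d6 = 29/2
d7 = 19/3
d8 = -223/6
d9 = 29
d10 = 4/5
endpoint = (-277/6, 113/3)

Apply edit: d5 := 9
  d6 = d1 + d3 - 10 = 29/2
  d7 = d1/3 = 19/3
  d8 = d7 - d6*3 = -223/6
  d9 = d5*4 - d2 = 29
  d10 = d1/5 + 4 - d2 = 4/5
Walk from origin (0, 0):
  seg 1: left by d6 = 29/2 → (-29/2, 0)
  seg 2: right by d8 = -223/6 → (-155/3, 0)
  seg 3: up by d9 = 29 → (-155/3, 29)
  seg 4: up by d4 = 15 → (-155/3, 44)
  seg 5: left by d4 = 15 → (-200/3, 44)
  seg 6: right by d3 = 11/2 → (-367/6, 44)
  seg 7: right by d4 = 15 → (-277/6, 44)
  seg 8: down by d7 = 19/3 → (-277/6, 113/3)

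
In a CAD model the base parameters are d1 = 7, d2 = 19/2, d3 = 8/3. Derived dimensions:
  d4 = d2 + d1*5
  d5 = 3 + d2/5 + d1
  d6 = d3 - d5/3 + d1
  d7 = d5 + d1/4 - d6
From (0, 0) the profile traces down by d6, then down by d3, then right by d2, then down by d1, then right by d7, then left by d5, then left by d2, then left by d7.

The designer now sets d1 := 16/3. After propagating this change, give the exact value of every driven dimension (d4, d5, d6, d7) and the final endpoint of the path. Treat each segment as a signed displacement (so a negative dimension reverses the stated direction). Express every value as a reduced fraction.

d4 = 217/6
d5 = 307/30
d6 = 413/90
d7 = 314/45
endpoint = (-307/30, -1133/90)

Apply edit: d1 := 16/3
  d4 = d2 + d1*5 = 217/6
  d5 = 3 + d2/5 + d1 = 307/30
  d6 = d3 - d5/3 + d1 = 413/90
  d7 = d5 + d1/4 - d6 = 314/45
Walk from origin (0, 0):
  seg 1: down by d6 = 413/90 → (0, -413/90)
  seg 2: down by d3 = 8/3 → (0, -653/90)
  seg 3: right by d2 = 19/2 → (19/2, -653/90)
  seg 4: down by d1 = 16/3 → (19/2, -1133/90)
  seg 5: right by d7 = 314/45 → (1483/90, -1133/90)
  seg 6: left by d5 = 307/30 → (281/45, -1133/90)
  seg 7: left by d2 = 19/2 → (-293/90, -1133/90)
  seg 8: left by d7 = 314/45 → (-307/30, -1133/90)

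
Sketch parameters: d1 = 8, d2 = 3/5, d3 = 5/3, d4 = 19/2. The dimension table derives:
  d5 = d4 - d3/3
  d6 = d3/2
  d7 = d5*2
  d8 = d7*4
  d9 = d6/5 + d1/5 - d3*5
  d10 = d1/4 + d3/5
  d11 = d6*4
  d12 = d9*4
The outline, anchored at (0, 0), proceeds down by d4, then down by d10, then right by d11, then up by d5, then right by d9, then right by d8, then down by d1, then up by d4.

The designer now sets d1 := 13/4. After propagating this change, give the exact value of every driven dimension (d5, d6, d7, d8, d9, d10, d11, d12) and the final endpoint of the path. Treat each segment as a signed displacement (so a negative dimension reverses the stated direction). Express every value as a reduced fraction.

Apply edit: d1 := 13/4
  d5 = d4 - d3/3 = 161/18
  d6 = d3/2 = 5/6
  d7 = d5*2 = 161/9
  d8 = d7*4 = 644/9
  d9 = d6/5 + d1/5 - d3*5 = -451/60
  d10 = d1/4 + d3/5 = 55/48
  d11 = d6*4 = 10/3
  d12 = d9*4 = -451/15
Walk from origin (0, 0):
  seg 1: down by d4 = 19/2 → (0, -19/2)
  seg 2: down by d10 = 55/48 → (0, -511/48)
  seg 3: right by d11 = 10/3 → (10/3, -511/48)
  seg 4: up by d5 = 161/18 → (10/3, -245/144)
  seg 5: right by d9 = -451/60 → (-251/60, -245/144)
  seg 6: right by d8 = 644/9 → (12127/180, -245/144)
  seg 7: down by d1 = 13/4 → (12127/180, -713/144)
  seg 8: up by d4 = 19/2 → (12127/180, 655/144)

d5 = 161/18
d6 = 5/6
d7 = 161/9
d8 = 644/9
d9 = -451/60
d10 = 55/48
d11 = 10/3
d12 = -451/15
endpoint = (12127/180, 655/144)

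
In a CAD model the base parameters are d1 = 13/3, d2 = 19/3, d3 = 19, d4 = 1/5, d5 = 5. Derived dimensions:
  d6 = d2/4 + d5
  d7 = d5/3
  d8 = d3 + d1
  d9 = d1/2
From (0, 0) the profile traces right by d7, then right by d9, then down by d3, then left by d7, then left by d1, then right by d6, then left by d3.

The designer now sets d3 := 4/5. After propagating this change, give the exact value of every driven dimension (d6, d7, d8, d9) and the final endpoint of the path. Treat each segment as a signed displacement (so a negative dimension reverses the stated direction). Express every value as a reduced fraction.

d6 = 79/12
d7 = 5/3
d8 = 77/15
d9 = 13/6
endpoint = (217/60, -4/5)

Apply edit: d3 := 4/5
  d6 = d2/4 + d5 = 79/12
  d7 = d5/3 = 5/3
  d8 = d3 + d1 = 77/15
  d9 = d1/2 = 13/6
Walk from origin (0, 0):
  seg 1: right by d7 = 5/3 → (5/3, 0)
  seg 2: right by d9 = 13/6 → (23/6, 0)
  seg 3: down by d3 = 4/5 → (23/6, -4/5)
  seg 4: left by d7 = 5/3 → (13/6, -4/5)
  seg 5: left by d1 = 13/3 → (-13/6, -4/5)
  seg 6: right by d6 = 79/12 → (53/12, -4/5)
  seg 7: left by d3 = 4/5 → (217/60, -4/5)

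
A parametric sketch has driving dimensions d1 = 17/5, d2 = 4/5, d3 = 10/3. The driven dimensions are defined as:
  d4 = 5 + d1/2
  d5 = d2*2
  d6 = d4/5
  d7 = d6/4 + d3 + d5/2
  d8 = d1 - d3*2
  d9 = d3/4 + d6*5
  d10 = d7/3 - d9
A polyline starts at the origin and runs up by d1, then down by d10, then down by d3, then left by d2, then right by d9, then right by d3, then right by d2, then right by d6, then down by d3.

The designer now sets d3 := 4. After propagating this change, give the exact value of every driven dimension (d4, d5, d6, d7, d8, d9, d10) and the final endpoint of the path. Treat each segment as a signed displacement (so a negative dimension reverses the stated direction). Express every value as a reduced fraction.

d4 = 67/10
d5 = 8/5
d6 = 67/50
d7 = 1027/200
d8 = -23/5
d9 = 77/10
d10 = -3593/600
endpoint = (326/25, 833/600)

Apply edit: d3 := 4
  d4 = 5 + d1/2 = 67/10
  d5 = d2*2 = 8/5
  d6 = d4/5 = 67/50
  d7 = d6/4 + d3 + d5/2 = 1027/200
  d8 = d1 - d3*2 = -23/5
  d9 = d3/4 + d6*5 = 77/10
  d10 = d7/3 - d9 = -3593/600
Walk from origin (0, 0):
  seg 1: up by d1 = 17/5 → (0, 17/5)
  seg 2: down by d10 = -3593/600 → (0, 5633/600)
  seg 3: down by d3 = 4 → (0, 3233/600)
  seg 4: left by d2 = 4/5 → (-4/5, 3233/600)
  seg 5: right by d9 = 77/10 → (69/10, 3233/600)
  seg 6: right by d3 = 4 → (109/10, 3233/600)
  seg 7: right by d2 = 4/5 → (117/10, 3233/600)
  seg 8: right by d6 = 67/50 → (326/25, 3233/600)
  seg 9: down by d3 = 4 → (326/25, 833/600)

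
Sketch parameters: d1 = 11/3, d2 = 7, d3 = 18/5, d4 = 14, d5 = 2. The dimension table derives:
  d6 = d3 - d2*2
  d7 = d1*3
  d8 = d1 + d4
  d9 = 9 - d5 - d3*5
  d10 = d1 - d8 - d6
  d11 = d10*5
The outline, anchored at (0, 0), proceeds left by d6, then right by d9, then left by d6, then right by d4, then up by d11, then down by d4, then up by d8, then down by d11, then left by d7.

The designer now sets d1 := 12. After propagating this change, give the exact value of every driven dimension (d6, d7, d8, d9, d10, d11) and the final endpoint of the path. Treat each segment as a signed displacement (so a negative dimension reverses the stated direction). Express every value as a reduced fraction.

Apply edit: d1 := 12
  d6 = d3 - d2*2 = -52/5
  d7 = d1*3 = 36
  d8 = d1 + d4 = 26
  d9 = 9 - d5 - d3*5 = -11
  d10 = d1 - d8 - d6 = -18/5
  d11 = d10*5 = -18
Walk from origin (0, 0):
  seg 1: left by d6 = -52/5 → (52/5, 0)
  seg 2: right by d9 = -11 → (-3/5, 0)
  seg 3: left by d6 = -52/5 → (49/5, 0)
  seg 4: right by d4 = 14 → (119/5, 0)
  seg 5: up by d11 = -18 → (119/5, -18)
  seg 6: down by d4 = 14 → (119/5, -32)
  seg 7: up by d8 = 26 → (119/5, -6)
  seg 8: down by d11 = -18 → (119/5, 12)
  seg 9: left by d7 = 36 → (-61/5, 12)

d6 = -52/5
d7 = 36
d8 = 26
d9 = -11
d10 = -18/5
d11 = -18
endpoint = (-61/5, 12)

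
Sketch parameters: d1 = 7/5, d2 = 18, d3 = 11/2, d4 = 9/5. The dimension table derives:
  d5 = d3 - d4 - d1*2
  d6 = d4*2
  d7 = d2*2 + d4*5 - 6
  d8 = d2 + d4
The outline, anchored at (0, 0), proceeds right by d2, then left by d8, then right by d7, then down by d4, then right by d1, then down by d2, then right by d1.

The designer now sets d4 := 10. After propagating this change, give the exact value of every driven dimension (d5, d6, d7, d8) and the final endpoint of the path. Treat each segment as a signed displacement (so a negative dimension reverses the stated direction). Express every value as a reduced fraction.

d5 = -73/10
d6 = 20
d7 = 80
d8 = 28
endpoint = (364/5, -28)

Apply edit: d4 := 10
  d5 = d3 - d4 - d1*2 = -73/10
  d6 = d4*2 = 20
  d7 = d2*2 + d4*5 - 6 = 80
  d8 = d2 + d4 = 28
Walk from origin (0, 0):
  seg 1: right by d2 = 18 → (18, 0)
  seg 2: left by d8 = 28 → (-10, 0)
  seg 3: right by d7 = 80 → (70, 0)
  seg 4: down by d4 = 10 → (70, -10)
  seg 5: right by d1 = 7/5 → (357/5, -10)
  seg 6: down by d2 = 18 → (357/5, -28)
  seg 7: right by d1 = 7/5 → (364/5, -28)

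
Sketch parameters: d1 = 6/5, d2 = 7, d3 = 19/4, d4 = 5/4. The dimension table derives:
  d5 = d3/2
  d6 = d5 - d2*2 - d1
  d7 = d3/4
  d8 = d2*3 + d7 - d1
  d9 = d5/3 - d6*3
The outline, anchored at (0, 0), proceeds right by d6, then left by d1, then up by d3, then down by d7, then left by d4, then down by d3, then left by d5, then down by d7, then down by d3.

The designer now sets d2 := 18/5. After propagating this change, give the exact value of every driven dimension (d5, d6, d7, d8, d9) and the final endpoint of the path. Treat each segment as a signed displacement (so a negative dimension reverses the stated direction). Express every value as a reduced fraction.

Apply edit: d2 := 18/5
  d5 = d3/2 = 19/8
  d6 = d5 - d2*2 - d1 = -241/40
  d7 = d3/4 = 19/16
  d8 = d2*3 + d7 - d1 = 863/80
  d9 = d5/3 - d6*3 = 283/15
Walk from origin (0, 0):
  seg 1: right by d6 = -241/40 → (-241/40, 0)
  seg 2: left by d1 = 6/5 → (-289/40, 0)
  seg 3: up by d3 = 19/4 → (-289/40, 19/4)
  seg 4: down by d7 = 19/16 → (-289/40, 57/16)
  seg 5: left by d4 = 5/4 → (-339/40, 57/16)
  seg 6: down by d3 = 19/4 → (-339/40, -19/16)
  seg 7: left by d5 = 19/8 → (-217/20, -19/16)
  seg 8: down by d7 = 19/16 → (-217/20, -19/8)
  seg 9: down by d3 = 19/4 → (-217/20, -57/8)

d5 = 19/8
d6 = -241/40
d7 = 19/16
d8 = 863/80
d9 = 283/15
endpoint = (-217/20, -57/8)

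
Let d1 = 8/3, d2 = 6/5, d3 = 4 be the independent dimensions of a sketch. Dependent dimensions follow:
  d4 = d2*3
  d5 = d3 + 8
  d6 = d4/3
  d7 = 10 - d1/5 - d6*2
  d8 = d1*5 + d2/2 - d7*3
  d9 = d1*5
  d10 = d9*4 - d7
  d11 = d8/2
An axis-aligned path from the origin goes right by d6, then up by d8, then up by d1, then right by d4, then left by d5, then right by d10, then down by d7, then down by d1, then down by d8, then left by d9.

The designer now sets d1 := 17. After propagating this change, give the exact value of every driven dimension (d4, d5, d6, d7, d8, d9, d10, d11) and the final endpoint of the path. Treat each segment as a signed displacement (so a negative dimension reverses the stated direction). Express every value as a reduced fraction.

Apply edit: d1 := 17
  d4 = d2*3 = 18/5
  d5 = d3 + 8 = 12
  d6 = d4/3 = 6/5
  d7 = 10 - d1/5 - d6*2 = 21/5
  d8 = d1*5 + d2/2 - d7*3 = 73
  d9 = d1*5 = 85
  d10 = d9*4 - d7 = 1679/5
  d11 = d8/2 = 73/2
Walk from origin (0, 0):
  seg 1: right by d6 = 6/5 → (6/5, 0)
  seg 2: up by d8 = 73 → (6/5, 73)
  seg 3: up by d1 = 17 → (6/5, 90)
  seg 4: right by d4 = 18/5 → (24/5, 90)
  seg 5: left by d5 = 12 → (-36/5, 90)
  seg 6: right by d10 = 1679/5 → (1643/5, 90)
  seg 7: down by d7 = 21/5 → (1643/5, 429/5)
  seg 8: down by d1 = 17 → (1643/5, 344/5)
  seg 9: down by d8 = 73 → (1643/5, -21/5)
  seg 10: left by d9 = 85 → (1218/5, -21/5)

d4 = 18/5
d5 = 12
d6 = 6/5
d7 = 21/5
d8 = 73
d9 = 85
d10 = 1679/5
d11 = 73/2
endpoint = (1218/5, -21/5)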